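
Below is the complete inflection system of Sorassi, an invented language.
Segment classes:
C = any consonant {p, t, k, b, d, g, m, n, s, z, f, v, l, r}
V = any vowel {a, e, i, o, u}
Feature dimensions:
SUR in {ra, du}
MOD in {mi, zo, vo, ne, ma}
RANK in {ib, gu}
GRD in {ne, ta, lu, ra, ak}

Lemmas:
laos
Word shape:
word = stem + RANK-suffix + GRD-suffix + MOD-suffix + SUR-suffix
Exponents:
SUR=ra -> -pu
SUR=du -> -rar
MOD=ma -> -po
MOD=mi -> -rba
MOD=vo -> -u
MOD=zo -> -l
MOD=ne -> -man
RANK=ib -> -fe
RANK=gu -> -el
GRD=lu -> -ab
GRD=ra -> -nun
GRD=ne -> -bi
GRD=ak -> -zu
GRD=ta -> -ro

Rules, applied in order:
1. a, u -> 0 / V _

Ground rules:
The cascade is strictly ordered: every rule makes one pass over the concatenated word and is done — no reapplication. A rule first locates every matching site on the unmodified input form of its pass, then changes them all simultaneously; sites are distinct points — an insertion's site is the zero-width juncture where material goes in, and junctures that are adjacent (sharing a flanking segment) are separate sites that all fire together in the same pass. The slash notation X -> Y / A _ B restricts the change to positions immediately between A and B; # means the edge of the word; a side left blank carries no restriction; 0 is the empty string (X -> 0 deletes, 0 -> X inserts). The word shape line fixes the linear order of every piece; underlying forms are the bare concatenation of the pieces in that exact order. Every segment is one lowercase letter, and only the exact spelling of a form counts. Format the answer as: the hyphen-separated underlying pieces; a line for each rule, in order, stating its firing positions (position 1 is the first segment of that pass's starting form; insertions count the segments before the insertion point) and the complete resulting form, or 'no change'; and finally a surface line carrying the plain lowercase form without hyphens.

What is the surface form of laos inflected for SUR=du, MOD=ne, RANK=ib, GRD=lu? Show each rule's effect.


underlying: laos-fe-ab-man-rar
1. a, u -> 0 / V _: fires at position(s) 7: laosfebmanrar
surface: laosfebmanrar


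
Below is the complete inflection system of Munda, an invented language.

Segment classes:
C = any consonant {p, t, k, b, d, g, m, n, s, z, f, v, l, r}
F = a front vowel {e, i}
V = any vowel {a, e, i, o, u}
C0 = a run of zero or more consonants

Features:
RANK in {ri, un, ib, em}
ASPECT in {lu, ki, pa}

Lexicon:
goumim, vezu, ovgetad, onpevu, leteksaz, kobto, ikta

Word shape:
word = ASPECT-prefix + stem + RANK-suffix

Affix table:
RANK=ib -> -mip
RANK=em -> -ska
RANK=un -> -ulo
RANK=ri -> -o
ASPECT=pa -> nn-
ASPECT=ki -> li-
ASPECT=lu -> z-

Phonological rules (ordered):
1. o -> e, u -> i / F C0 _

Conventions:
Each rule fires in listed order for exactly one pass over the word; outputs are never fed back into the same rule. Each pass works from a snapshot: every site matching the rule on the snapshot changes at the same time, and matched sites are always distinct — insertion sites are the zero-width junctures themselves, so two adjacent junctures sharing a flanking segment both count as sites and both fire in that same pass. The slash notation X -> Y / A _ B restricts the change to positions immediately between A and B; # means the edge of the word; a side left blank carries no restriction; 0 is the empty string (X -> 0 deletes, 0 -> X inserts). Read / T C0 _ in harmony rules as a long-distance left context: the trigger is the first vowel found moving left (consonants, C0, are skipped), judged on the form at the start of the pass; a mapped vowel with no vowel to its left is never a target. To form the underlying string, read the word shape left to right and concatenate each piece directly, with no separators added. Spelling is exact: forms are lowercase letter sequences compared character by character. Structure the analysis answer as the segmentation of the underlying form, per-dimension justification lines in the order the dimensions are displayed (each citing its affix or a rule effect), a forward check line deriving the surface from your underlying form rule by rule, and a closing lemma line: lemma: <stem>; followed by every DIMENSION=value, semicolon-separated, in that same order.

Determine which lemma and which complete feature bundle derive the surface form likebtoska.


underlying: li-kobto-ska
RANK=em - signalled by the affix -ska
ASPECT=ki - signalled by the affix li-
check: likobtoska -> likebtoska
lemma: kobto; RANK=em; ASPECT=ki


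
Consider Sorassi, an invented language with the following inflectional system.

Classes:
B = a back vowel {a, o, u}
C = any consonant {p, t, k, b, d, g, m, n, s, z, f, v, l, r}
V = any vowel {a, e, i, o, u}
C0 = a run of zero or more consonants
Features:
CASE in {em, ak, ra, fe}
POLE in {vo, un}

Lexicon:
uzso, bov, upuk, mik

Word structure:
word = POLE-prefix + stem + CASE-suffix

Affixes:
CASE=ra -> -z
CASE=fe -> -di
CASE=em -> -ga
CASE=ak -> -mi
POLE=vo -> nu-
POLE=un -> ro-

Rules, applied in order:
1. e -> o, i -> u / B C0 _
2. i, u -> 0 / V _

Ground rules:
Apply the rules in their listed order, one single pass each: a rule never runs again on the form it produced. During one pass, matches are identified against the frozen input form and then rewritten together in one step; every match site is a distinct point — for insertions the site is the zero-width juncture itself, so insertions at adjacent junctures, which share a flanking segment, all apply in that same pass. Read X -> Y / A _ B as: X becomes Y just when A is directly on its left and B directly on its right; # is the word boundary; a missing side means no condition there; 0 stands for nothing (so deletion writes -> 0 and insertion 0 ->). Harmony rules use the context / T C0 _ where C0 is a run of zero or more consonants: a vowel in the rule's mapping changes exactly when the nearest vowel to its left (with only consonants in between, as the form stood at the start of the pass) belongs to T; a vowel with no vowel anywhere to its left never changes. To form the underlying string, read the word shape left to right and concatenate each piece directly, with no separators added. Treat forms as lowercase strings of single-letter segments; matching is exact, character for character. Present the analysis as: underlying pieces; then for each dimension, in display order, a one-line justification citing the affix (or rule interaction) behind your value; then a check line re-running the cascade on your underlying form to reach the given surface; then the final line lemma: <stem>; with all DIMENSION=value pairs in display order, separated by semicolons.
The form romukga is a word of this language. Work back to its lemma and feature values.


underlying: ro-mik-ga
CASE=em - signalled by the affix -ga
POLE=un - signalled by the affix ro-
check: romikga -> romukga -> romukga
lemma: mik; CASE=em; POLE=un


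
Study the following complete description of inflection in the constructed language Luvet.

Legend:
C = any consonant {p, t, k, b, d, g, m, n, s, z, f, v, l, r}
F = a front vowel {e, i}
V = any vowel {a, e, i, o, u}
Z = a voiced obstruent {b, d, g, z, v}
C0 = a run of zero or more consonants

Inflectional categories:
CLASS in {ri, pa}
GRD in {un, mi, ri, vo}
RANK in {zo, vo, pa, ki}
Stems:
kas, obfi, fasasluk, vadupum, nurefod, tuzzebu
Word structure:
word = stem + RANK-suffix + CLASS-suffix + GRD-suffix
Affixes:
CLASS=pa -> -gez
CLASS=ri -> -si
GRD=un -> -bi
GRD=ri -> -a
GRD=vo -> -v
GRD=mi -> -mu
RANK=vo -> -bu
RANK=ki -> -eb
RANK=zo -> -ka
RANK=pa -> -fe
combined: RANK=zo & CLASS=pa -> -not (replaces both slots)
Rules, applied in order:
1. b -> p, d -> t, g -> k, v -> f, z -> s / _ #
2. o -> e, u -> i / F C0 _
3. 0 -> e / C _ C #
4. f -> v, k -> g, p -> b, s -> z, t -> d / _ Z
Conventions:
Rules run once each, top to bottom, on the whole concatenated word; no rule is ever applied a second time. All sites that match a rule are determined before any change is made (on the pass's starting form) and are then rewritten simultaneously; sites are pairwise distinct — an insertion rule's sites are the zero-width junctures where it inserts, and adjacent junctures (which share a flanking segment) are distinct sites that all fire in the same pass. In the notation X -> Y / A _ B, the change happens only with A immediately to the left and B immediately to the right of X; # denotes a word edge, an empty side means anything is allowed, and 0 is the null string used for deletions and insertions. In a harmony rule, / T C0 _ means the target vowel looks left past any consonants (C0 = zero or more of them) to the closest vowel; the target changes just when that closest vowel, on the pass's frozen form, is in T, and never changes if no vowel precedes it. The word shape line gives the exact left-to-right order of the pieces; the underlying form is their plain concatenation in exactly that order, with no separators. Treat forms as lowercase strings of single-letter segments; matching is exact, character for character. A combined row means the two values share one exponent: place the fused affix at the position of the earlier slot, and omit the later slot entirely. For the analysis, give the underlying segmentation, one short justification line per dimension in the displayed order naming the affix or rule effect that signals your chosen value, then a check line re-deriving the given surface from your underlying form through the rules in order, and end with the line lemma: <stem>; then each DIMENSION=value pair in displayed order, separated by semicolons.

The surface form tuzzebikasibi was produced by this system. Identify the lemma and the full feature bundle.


underlying: tuzzebu-ka-si-bi
CLASS=ri - signalled by the affix -si
GRD=un - signalled by the affix -bi
RANK=zo - signalled by the affix -ka
check: tuzzebukasibi -> tuzzebukasibi -> tuzzebikasibi -> tuzzebikasibi -> tuzzebikasibi
lemma: tuzzebu; CLASS=ri; GRD=un; RANK=zo


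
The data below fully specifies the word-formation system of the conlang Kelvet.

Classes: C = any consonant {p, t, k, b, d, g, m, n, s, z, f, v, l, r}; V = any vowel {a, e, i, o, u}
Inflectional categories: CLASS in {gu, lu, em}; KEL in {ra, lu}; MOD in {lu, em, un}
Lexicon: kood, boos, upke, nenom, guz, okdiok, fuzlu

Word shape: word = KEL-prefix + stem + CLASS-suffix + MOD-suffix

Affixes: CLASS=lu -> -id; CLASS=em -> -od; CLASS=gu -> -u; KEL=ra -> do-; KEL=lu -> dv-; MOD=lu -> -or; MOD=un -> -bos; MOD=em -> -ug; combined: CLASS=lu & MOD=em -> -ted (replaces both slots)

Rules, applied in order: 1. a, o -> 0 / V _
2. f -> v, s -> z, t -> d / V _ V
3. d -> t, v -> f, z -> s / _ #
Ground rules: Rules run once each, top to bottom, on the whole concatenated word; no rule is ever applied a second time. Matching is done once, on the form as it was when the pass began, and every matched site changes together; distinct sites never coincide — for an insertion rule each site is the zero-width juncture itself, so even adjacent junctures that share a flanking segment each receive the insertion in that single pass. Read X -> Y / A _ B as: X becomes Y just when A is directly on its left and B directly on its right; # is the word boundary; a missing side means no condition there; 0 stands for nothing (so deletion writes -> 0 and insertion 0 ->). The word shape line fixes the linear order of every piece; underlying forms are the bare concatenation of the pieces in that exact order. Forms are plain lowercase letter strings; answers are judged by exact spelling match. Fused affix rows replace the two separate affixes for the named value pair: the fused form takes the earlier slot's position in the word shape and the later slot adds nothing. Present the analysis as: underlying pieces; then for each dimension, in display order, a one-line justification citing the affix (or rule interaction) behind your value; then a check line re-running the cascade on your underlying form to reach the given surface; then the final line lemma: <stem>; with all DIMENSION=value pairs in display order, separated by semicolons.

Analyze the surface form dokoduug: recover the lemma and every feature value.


underlying: do-kood-u-ug
CLASS=gu - signalled by the affix -u
KEL=ra - signalled by the affix do-
MOD=em - signalled by the affix -ug
check: dokooduug -> dokoduug -> dokoduug -> dokoduug
lemma: kood; CLASS=gu; KEL=ra; MOD=em


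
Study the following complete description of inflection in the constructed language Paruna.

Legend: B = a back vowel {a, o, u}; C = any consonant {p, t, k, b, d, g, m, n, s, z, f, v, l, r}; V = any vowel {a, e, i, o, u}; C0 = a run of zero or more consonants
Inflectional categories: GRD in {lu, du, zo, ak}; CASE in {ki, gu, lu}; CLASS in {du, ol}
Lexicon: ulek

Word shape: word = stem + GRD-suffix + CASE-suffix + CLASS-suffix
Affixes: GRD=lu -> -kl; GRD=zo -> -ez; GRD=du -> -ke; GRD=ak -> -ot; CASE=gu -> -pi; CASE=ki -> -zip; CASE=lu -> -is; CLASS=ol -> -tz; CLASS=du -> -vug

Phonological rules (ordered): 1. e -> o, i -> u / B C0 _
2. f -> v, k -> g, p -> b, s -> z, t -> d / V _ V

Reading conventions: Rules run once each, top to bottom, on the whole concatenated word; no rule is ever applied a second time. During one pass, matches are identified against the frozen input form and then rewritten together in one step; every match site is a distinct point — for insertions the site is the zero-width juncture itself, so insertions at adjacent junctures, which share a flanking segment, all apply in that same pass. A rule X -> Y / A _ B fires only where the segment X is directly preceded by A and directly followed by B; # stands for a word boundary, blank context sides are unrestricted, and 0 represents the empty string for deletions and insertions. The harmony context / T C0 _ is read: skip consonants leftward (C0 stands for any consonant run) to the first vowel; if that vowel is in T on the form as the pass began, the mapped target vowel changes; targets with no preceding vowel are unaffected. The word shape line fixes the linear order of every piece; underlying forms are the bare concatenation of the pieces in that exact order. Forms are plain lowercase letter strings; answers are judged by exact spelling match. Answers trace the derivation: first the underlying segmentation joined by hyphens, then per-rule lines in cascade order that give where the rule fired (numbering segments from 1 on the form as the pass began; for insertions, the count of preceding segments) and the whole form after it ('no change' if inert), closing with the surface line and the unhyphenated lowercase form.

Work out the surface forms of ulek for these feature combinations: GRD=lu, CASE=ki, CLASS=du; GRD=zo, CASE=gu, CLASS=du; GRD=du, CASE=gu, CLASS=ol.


cell GRD=lu, CASE=ki, CLASS=du:
underlying: ulek-kl-zip-vug
1. e -> o, i -> u / B C0 _: fires at position(s) 3: ulokklzipvug
2. f -> v, k -> g, p -> b, s -> z, t -> d / V _ V: no change
surface: ulokklzipvug

cell GRD=zo, CASE=gu, CLASS=du:
underlying: ulek-ez-pi-vug
1. e -> o, i -> u / B C0 _: fires at position(s) 3: ulokezpivug
2. f -> v, k -> g, p -> b, s -> z, t -> d / V _ V: fires at position(s) 4: ulogezpivug
surface: ulogezpivug

cell GRD=du, CASE=gu, CLASS=ol:
underlying: ulek-ke-pi-tz
1. e -> o, i -> u / B C0 _: fires at position(s) 3: ulokkepitz
2. f -> v, k -> g, p -> b, s -> z, t -> d / V _ V: fires at position(s) 7: ulokkebitz
surface: ulokkebitz


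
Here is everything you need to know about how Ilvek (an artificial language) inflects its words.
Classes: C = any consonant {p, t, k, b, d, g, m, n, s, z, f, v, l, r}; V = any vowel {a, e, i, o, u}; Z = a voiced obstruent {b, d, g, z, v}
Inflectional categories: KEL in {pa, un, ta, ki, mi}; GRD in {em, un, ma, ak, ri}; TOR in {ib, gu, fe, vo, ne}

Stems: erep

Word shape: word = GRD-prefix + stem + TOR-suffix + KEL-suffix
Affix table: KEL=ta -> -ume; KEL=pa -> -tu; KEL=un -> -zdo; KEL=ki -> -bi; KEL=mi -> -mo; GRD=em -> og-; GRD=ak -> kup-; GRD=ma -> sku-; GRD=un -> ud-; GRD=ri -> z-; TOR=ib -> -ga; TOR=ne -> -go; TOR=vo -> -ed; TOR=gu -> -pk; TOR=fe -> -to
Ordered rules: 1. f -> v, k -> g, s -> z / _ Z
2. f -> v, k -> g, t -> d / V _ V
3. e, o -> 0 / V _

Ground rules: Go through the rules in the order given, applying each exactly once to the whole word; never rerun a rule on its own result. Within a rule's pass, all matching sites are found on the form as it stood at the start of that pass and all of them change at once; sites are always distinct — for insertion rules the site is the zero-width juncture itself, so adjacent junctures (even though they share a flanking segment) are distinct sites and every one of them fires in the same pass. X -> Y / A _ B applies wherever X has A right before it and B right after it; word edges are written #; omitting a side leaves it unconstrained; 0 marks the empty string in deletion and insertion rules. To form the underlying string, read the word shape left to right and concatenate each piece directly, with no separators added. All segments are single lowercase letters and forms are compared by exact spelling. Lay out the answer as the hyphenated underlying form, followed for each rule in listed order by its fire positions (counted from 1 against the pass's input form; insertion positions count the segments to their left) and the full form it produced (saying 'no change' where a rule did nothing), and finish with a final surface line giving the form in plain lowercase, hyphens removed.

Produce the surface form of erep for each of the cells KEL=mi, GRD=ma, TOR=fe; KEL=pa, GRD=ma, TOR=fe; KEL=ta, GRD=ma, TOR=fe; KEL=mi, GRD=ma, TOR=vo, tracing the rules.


cell KEL=mi, GRD=ma, TOR=fe:
underlying: sku-erep-to-mo
1. f -> v, k -> g, s -> z / _ Z: no change
2. f -> v, k -> g, t -> d / V _ V: no change
3. e, o -> 0 / V _: fires at position(s) 4: skureptomo
surface: skureptomo

cell KEL=pa, GRD=ma, TOR=fe:
underlying: sku-erep-to-tu
1. f -> v, k -> g, s -> z / _ Z: no change
2. f -> v, k -> g, t -> d / V _ V: fires at position(s) 10: skuereptodu
3. e, o -> 0 / V _: fires at position(s) 4: skureptodu
surface: skureptodu

cell KEL=ta, GRD=ma, TOR=fe:
underlying: sku-erep-to-ume
1. f -> v, k -> g, s -> z / _ Z: no change
2. f -> v, k -> g, t -> d / V _ V: no change
3. e, o -> 0 / V _: fires at position(s) 4: skureptoume
surface: skureptoume

cell KEL=mi, GRD=ma, TOR=vo:
underlying: sku-erep-ed-mo
1. f -> v, k -> g, s -> z / _ Z: no change
2. f -> v, k -> g, t -> d / V _ V: no change
3. e, o -> 0 / V _: fires at position(s) 4: skurepedmo
surface: skurepedmo


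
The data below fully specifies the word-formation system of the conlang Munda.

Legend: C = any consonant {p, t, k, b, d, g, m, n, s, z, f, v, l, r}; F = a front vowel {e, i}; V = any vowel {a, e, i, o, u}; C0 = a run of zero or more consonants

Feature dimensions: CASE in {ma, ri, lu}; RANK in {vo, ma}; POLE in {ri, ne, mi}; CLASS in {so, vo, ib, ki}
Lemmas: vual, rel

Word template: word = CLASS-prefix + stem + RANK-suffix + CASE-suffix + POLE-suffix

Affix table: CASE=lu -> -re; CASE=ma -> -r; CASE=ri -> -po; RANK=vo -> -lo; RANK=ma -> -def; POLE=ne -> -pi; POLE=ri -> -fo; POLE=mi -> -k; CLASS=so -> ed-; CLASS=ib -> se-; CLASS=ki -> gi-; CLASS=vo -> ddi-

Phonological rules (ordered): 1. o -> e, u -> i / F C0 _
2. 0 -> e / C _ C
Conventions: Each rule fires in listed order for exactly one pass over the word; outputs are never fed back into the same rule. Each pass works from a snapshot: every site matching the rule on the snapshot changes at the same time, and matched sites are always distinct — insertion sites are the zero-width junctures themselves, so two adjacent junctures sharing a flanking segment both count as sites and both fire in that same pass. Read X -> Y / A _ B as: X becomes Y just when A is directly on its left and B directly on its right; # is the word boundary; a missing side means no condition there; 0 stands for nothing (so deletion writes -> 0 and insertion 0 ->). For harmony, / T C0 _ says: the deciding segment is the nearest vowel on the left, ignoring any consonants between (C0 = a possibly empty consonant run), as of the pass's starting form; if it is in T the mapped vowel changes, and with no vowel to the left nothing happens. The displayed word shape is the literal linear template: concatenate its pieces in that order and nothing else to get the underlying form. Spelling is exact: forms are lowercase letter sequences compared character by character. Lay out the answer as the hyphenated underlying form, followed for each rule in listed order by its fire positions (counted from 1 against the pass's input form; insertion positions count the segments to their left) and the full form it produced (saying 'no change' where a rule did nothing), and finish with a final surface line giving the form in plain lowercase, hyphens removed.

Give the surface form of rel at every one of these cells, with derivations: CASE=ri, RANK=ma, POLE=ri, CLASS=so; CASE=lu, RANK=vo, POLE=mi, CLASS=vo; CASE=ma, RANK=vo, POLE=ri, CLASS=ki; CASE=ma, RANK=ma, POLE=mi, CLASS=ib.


cell CASE=ri, RANK=ma, POLE=ri, CLASS=so:
underlying: ed-rel-def-po-fo
1. o -> e, u -> i / F C0 _: fires at position(s) 10: edreldefpefo
2. 0 -> e / C _ C: inserts after position(s) 2, 5, 8: edereledefepefo
surface: edereledefepefo

cell CASE=lu, RANK=vo, POLE=mi, CLASS=vo:
underlying: ddi-rel-lo-re-k
1. o -> e, u -> i / F C0 _: fires at position(s) 8: ddirellerek
2. 0 -> e / C _ C: inserts after position(s) 1, 6: dedirelelerek
surface: dedirelelerek

cell CASE=ma, RANK=vo, POLE=ri, CLASS=ki:
underlying: gi-rel-lo-r-fo
1. o -> e, u -> i / F C0 _: fires at position(s) 7: girellerfo
2. 0 -> e / C _ C: inserts after position(s) 5, 8: girelelerefo
surface: girelelerefo

cell CASE=ma, RANK=ma, POLE=mi, CLASS=ib:
underlying: se-rel-def-r-k
1. o -> e, u -> i / F C0 _: no change
2. 0 -> e / C _ C: inserts after position(s) 5, 8, 9: sereledeferek
surface: sereledeferek


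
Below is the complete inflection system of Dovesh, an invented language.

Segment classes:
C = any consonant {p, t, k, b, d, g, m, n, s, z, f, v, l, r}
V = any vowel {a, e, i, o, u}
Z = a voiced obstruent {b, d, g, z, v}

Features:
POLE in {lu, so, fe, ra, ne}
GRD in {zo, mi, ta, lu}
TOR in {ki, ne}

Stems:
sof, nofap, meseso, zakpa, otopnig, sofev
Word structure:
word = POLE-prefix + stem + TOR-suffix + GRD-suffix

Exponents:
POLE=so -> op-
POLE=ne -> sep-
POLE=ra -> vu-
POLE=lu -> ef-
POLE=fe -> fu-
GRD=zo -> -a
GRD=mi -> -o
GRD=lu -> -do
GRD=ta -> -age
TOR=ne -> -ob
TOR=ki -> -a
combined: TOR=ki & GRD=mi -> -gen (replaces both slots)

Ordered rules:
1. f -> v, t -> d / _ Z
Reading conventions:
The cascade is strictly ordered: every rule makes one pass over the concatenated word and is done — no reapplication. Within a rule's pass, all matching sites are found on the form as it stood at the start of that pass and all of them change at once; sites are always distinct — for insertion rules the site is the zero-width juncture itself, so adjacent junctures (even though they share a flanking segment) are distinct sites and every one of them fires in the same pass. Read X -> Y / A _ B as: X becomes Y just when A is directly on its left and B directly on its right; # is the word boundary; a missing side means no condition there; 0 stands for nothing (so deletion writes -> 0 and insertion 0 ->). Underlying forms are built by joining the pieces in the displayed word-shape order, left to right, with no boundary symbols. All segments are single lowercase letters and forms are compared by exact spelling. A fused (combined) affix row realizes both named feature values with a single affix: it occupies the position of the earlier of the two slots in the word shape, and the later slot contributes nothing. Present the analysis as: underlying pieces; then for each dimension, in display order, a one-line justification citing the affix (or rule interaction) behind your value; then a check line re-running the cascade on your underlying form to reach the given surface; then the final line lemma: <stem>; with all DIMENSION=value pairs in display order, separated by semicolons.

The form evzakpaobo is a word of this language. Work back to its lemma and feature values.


underlying: ef-zakpa-ob-o
POLE=lu - signalled by the affix ef-
GRD=mi - signalled by the affix -o
TOR=ne - signalled by the affix -ob
check: efzakpaobo -> evzakpaobo
lemma: zakpa; POLE=lu; GRD=mi; TOR=ne


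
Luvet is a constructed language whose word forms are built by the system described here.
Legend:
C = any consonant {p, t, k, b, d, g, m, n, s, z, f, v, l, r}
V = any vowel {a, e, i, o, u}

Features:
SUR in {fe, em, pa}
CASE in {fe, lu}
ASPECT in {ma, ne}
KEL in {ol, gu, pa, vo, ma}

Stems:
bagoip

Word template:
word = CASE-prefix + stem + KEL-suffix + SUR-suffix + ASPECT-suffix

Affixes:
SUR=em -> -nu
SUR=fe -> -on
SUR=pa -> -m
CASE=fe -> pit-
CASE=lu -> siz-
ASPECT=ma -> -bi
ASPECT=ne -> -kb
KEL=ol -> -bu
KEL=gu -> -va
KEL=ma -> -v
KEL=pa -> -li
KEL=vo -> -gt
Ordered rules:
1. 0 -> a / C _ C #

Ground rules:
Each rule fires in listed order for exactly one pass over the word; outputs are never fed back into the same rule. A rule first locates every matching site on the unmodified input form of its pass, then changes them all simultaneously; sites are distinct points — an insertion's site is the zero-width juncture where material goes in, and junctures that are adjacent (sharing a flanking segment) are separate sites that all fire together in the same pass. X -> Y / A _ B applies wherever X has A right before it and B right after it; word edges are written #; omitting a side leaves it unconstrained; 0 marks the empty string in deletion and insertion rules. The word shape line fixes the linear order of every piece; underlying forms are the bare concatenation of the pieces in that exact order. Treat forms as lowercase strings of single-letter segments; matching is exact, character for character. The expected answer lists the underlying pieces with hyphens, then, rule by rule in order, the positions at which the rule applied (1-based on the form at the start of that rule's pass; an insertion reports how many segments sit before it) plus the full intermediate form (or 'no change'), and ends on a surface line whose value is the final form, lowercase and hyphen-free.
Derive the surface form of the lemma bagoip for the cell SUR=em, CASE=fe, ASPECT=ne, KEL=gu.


underlying: pit-bagoip-va-nu-kb
1. 0 -> a / C _ C #: inserts after position(s) 14: pitbagoipvanukab
surface: pitbagoipvanukab


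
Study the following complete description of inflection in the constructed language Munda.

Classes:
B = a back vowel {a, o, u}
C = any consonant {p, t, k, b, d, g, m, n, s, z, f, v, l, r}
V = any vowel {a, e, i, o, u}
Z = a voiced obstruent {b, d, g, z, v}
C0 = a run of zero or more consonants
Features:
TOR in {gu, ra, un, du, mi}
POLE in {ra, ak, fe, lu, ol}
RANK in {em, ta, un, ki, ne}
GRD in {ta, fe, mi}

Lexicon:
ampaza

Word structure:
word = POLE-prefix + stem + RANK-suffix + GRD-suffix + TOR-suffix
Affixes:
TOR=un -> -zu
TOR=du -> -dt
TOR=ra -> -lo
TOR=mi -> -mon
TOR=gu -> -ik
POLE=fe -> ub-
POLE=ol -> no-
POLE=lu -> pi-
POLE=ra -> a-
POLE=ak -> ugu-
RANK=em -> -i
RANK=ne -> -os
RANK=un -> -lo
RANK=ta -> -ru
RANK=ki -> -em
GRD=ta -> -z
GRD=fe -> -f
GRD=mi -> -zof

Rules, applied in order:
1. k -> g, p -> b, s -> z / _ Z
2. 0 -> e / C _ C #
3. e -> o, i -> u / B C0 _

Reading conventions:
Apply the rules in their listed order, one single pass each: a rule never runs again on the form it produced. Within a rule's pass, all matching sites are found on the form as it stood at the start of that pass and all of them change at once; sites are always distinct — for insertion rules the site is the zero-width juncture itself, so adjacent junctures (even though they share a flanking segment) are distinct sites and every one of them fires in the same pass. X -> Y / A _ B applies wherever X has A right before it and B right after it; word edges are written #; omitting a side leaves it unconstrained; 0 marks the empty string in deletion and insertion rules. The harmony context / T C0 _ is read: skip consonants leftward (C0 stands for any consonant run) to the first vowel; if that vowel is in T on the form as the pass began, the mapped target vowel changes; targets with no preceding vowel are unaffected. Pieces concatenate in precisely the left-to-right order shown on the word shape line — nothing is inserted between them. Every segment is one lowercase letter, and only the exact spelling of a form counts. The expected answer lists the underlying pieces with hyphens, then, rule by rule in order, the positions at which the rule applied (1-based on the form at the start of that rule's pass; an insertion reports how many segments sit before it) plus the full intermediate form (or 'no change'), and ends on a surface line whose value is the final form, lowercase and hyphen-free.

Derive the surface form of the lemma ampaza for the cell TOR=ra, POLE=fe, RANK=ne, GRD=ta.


underlying: ub-ampaza-os-z-lo
1. k -> g, p -> b, s -> z / _ Z: fires at position(s) 10: ubampazaozzlo
2. 0 -> e / C _ C #: no change
3. e -> o, i -> u / B C0 _: no change
surface: ubampazaozzlo


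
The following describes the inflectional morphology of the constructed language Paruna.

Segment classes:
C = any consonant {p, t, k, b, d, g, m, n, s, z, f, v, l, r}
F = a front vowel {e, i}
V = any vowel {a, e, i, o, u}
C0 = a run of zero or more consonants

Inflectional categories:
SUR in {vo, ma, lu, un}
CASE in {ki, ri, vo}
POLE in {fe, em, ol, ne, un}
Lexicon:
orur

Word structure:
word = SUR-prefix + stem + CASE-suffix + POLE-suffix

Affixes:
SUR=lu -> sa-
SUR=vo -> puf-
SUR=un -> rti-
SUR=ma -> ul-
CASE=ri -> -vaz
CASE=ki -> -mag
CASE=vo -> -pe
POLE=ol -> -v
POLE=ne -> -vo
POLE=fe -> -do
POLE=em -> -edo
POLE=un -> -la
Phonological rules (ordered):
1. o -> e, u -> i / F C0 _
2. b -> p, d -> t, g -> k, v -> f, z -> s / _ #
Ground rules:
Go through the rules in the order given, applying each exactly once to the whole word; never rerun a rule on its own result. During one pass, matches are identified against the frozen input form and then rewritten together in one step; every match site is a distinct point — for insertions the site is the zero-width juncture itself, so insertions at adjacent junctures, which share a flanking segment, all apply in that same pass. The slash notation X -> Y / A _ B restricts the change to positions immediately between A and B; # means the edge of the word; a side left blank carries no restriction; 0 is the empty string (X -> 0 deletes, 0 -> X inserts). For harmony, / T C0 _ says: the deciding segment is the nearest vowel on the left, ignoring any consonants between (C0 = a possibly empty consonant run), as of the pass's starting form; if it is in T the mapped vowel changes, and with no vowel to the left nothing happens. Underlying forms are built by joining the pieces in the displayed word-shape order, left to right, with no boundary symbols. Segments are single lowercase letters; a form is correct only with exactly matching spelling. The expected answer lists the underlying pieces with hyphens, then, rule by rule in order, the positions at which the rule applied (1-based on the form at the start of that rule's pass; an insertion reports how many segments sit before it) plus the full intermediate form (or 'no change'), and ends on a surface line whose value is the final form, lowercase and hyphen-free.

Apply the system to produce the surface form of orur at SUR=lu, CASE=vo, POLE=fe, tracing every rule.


underlying: sa-orur-pe-do
1. o -> e, u -> i / F C0 _: fires at position(s) 10: saorurpede
2. b -> p, d -> t, g -> k, v -> f, z -> s / _ #: no change
surface: saorurpede


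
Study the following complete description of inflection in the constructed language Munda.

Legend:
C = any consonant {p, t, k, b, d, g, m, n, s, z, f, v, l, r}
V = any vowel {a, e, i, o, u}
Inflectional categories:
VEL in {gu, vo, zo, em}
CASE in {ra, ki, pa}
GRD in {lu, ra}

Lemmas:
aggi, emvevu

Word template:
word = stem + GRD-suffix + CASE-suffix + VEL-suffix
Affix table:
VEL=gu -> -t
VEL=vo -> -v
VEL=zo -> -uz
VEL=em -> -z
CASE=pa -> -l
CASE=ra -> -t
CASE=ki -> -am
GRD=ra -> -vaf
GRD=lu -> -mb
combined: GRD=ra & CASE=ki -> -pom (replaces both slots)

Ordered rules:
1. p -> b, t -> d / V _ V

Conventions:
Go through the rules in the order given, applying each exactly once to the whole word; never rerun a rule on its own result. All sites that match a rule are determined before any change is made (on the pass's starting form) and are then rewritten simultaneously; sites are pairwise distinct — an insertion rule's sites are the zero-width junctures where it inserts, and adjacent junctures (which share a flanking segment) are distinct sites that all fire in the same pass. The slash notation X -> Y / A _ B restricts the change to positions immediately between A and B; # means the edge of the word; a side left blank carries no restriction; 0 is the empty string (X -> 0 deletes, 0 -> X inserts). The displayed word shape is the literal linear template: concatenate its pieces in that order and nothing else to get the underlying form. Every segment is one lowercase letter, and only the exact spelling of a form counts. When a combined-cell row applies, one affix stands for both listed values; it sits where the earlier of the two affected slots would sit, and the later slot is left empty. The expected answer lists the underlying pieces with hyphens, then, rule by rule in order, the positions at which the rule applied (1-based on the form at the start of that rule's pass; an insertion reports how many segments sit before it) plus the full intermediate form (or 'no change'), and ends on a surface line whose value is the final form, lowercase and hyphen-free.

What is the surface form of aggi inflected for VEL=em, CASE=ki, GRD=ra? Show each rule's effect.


underlying: aggi-pom-z
1. p -> b, t -> d / V _ V: fires at position(s) 5: aggibomz
surface: aggibomz


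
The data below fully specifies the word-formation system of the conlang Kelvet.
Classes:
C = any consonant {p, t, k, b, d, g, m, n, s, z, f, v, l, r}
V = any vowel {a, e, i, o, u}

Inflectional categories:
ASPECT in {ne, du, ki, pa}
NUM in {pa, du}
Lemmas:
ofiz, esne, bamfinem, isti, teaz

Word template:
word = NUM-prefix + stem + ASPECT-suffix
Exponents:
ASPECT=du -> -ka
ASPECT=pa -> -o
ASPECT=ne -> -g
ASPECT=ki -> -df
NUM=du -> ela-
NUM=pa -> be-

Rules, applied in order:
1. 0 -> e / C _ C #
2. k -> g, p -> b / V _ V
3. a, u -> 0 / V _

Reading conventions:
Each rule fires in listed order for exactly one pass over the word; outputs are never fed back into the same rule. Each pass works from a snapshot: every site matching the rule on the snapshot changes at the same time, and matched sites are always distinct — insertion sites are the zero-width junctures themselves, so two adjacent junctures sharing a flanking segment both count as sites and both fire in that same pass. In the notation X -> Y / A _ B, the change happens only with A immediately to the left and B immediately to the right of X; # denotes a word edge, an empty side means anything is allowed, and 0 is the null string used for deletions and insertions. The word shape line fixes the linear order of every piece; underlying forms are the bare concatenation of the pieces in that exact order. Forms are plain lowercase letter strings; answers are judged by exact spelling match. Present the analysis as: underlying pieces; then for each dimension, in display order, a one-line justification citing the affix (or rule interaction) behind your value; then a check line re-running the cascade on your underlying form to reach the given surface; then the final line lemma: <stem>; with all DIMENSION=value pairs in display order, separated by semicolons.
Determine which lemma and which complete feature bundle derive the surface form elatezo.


underlying: ela-teaz-o
ASPECT=pa - signalled by the affix -o
NUM=du - signalled by the affix ela-
check: elateazo -> elateazo -> elateazo -> elatezo
lemma: teaz; ASPECT=pa; NUM=du


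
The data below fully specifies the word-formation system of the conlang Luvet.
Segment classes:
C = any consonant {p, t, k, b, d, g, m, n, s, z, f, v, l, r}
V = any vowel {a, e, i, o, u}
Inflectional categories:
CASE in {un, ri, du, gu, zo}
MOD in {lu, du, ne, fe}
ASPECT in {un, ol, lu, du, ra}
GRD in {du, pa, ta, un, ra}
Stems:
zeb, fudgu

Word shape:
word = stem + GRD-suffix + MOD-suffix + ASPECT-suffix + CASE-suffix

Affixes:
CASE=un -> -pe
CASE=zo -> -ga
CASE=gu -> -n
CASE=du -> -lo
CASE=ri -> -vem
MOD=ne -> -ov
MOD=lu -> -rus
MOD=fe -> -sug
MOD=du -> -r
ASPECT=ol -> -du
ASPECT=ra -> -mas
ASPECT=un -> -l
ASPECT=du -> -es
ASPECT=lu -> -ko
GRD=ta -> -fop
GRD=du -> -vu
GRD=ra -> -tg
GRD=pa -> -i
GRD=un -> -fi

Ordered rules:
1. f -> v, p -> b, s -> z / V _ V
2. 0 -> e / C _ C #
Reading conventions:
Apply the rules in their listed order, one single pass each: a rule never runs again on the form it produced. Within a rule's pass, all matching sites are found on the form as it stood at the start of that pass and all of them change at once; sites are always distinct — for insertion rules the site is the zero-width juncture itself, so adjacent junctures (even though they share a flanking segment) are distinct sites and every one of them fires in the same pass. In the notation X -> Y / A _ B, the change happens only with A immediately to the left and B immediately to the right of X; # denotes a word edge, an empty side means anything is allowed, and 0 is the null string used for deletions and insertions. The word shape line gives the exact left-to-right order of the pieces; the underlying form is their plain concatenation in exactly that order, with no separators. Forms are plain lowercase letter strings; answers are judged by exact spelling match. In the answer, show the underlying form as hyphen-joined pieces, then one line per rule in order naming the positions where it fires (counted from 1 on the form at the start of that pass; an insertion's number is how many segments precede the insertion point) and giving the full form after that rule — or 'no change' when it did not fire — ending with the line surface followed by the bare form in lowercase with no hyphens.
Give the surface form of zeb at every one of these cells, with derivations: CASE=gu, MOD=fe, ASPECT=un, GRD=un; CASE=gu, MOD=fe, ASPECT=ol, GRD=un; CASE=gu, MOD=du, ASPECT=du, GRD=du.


cell CASE=gu, MOD=fe, ASPECT=un, GRD=un:
underlying: zeb-fi-sug-l-n
1. f -> v, p -> b, s -> z / V _ V: fires at position(s) 6: zebfizugln
2. 0 -> e / C _ C #: inserts after position(s) 9: zebfizuglen
surface: zebfizuglen

cell CASE=gu, MOD=fe, ASPECT=ol, GRD=un:
underlying: zeb-fi-sug-du-n
1. f -> v, p -> b, s -> z / V _ V: fires at position(s) 6: zebfizugdun
2. 0 -> e / C _ C #: no change
surface: zebfizugdun

cell CASE=gu, MOD=du, ASPECT=du, GRD=du:
underlying: zeb-vu-r-es-n
1. f -> v, p -> b, s -> z / V _ V: no change
2. 0 -> e / C _ C #: inserts after position(s) 8: zebvuresen
surface: zebvuresen


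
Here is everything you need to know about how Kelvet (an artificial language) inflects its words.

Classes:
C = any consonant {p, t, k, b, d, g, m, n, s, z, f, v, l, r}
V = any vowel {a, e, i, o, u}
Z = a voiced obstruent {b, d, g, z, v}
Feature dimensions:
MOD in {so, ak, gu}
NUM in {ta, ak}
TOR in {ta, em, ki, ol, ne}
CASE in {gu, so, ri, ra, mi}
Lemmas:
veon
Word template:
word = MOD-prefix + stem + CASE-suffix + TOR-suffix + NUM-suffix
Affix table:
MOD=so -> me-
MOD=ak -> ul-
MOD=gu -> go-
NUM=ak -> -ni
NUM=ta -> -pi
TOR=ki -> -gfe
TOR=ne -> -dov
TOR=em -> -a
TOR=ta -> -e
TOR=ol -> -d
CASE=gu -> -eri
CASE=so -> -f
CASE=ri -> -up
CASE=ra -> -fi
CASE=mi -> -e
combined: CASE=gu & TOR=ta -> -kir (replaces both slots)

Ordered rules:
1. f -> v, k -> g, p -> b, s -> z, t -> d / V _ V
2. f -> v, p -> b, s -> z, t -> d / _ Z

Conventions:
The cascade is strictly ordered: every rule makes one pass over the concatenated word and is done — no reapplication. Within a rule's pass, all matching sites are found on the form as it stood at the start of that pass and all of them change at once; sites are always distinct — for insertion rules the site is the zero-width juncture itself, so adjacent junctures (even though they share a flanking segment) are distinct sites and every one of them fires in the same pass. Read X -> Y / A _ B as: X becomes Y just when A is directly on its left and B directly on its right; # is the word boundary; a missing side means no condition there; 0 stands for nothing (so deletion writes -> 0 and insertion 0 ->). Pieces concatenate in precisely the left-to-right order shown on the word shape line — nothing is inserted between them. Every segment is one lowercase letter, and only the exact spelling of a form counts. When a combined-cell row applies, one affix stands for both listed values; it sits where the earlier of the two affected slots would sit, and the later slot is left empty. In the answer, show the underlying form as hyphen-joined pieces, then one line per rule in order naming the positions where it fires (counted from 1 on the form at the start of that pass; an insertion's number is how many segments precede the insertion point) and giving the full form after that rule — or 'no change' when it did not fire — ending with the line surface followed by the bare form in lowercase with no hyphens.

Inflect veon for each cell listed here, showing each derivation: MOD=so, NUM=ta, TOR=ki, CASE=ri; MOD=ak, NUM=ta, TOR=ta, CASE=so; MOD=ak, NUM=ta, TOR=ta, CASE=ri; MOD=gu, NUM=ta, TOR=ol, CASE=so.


cell MOD=so, NUM=ta, TOR=ki, CASE=ri:
underlying: me-veon-up-gfe-pi
1. f -> v, k -> g, p -> b, s -> z, t -> d / V _ V: fires at position(s) 12: meveonupgfebi
2. f -> v, p -> b, s -> z, t -> d / _ Z: fires at position(s) 8: meveonubgfebi
surface: meveonubgfebi

cell MOD=ak, NUM=ta, TOR=ta, CASE=so:
underlying: ul-veon-f-e-pi
1. f -> v, k -> g, p -> b, s -> z, t -> d / V _ V: fires at position(s) 9: ulveonfebi
2. f -> v, p -> b, s -> z, t -> d / _ Z: no change
surface: ulveonfebi

cell MOD=ak, NUM=ta, TOR=ta, CASE=ri:
underlying: ul-veon-up-e-pi
1. f -> v, k -> g, p -> b, s -> z, t -> d / V _ V: fires at position(s) 8, 10: ulveonubebi
2. f -> v, p -> b, s -> z, t -> d / _ Z: no change
surface: ulveonubebi

cell MOD=gu, NUM=ta, TOR=ol, CASE=so:
underlying: go-veon-f-d-pi
1. f -> v, k -> g, p -> b, s -> z, t -> d / V _ V: no change
2. f -> v, p -> b, s -> z, t -> d / _ Z: fires at position(s) 7: goveonvdpi
surface: goveonvdpi
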